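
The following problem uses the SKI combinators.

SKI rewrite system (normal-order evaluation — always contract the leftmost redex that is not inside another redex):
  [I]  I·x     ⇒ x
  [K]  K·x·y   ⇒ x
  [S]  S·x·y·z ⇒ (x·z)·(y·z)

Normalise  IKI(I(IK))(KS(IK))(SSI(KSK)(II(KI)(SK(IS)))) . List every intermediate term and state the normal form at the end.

  start: IKI(I(IK))(KS(IK))(SSI(KSK)(II(KI)(SK(IS))))
  [1] KI(I(IK))(KS(IK))(SSI(KSK)(II(KI)(SK(IS))))
  [2] I(KS(IK))(SSI(KSK)(II(KI)(SK(IS))))
  [3] KS(IK)(SSI(KSK)(II(KI)(SK(IS))))
  [4] S(SSI(KSK)(II(KI)(SK(IS))))
  [5] S(S(KSK)(I(KSK))(II(KI)(SK(IS))))
  [6] S(KSK(II(KI)(SK(IS)))(I(KSK)(II(KI)(SK(IS)))))
  [7] S(S(II(KI)(SK(IS)))(I(KSK)(II(KI)(SK(IS)))))
  [8] S(S(I(KI)(SK(IS)))(I(KSK)(II(KI)(SK(IS)))))
  [9] S(S(KI(SK(IS)))(I(KSK)(II(KI)(SK(IS)))))
  [10] S(SI(I(KSK)(II(KI)(SK(IS)))))
  [11] S(SI(KSK(II(KI)(SK(IS)))))
  [12] S(SI(S(II(KI)(SK(IS)))))
  [13] S(SI(S(I(KI)(SK(IS)))))
  [14] S(SI(S(KI(SK(IS)))))
  [15] S(SI(SI))

Answer: normal form = S(SI(SI))  (in 15 steps)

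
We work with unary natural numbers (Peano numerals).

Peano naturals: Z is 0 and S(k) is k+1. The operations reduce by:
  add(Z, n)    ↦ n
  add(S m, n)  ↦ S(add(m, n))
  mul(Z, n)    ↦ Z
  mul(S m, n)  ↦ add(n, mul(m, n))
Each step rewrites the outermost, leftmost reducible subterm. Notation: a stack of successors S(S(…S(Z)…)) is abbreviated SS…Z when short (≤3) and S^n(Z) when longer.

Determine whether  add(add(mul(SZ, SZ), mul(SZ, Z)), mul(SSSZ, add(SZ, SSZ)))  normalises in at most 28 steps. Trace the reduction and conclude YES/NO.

Answer: NO — after 28 steps the term is S(S(S(S(S(S(S(S(add(add(Z, SSZ), mul(Z, add(SZ, SSZ))))))))))), not yet normal

Working:
  start: add(add(mul(SZ, SZ), mul(SZ, Z)), mul(SSSZ, add(SZ, SSZ)))
  step 1: add(add(add(SZ, mul(Z, SZ)), mul(SZ, Z)), mul(SSSZ, add(SZ, SSZ)))
  step 2: add(add(S(add(Z, mul(Z, SZ))), mul(SZ, Z)), mul(SSSZ, add(SZ, SSZ)))
  step 3: add(S(add(add(Z, mul(Z, SZ)), mul(SZ, Z))), mul(SSSZ, add(SZ, SSZ)))
  step 4: S(add(add(add(Z, mul(Z, SZ)), mul(SZ, Z)), mul(SSSZ, add(SZ, SSZ))))
  step 5: S(add(add(mul(Z, SZ), mul(SZ, Z)), mul(SSSZ, add(SZ, SSZ))))
  step 6: S(add(add(Z, mul(SZ, Z)), mul(SSSZ, add(SZ, SSZ))))
  step 7: S(add(mul(SZ, Z), mul(SSSZ, add(SZ, SSZ))))
  step 8: S(add(add(Z, mul(Z, Z)), mul(SSSZ, add(SZ, SSZ))))
  step 9: S(add(mul(Z, Z), mul(SSSZ, add(SZ, SSZ))))
  step 10: S(add(Z, mul(SSSZ, add(SZ, SSZ))))
  step 11: S(mul(SSSZ, add(SZ, SSZ)))
  step 12: S(add(add(SZ, SSZ), mul(SSZ, add(SZ, SSZ))))
  step 13: S(add(S(add(Z, SSZ)), mul(SSZ, add(SZ, SSZ))))
  step 14: S(S(add(add(Z, SSZ), mul(SSZ, add(SZ, SSZ)))))
  step 15: S(S(add(SSZ, mul(SSZ, add(SZ, SSZ)))))
  step 16: S(S(S(add(SZ, mul(SSZ, add(SZ, SSZ))))))
  step 17: S(S(S(S(add(Z, mul(SSZ, add(SZ, SSZ)))))))
  step 18: S(S(S(S(mul(SSZ, add(SZ, SSZ))))))
  step 19: S(S(S(S(add(add(SZ, SSZ), mul(SZ, add(SZ, SSZ)))))))
  step 20: S(S(S(S(add(S(add(Z, SSZ)), mul(SZ, add(SZ, SSZ)))))))
  step 21: S(S(S(S(S(add(add(Z, SSZ), mul(SZ, add(SZ, SSZ))))))))
  step 22: S(S(S(S(S(add(SSZ, mul(SZ, add(SZ, SSZ))))))))
  step 23: S(S(S(S(S(S(add(SZ, mul(SZ, add(SZ, SSZ)))))))))
  step 24: S(S(S(S(S(S(S(add(Z, mul(SZ, add(SZ, SSZ))))))))))
  step 25: S(S(S(S(S(S(S(mul(SZ, add(SZ, SSZ)))))))))
  step 26: S(S(S(S(S(S(S(add(add(SZ, SSZ), mul(Z, add(SZ, SSZ))))))))))
  step 27: S(S(S(S(S(S(S(add(S(add(Z, SSZ)), mul(Z, add(SZ, SSZ))))))))))
  step 28: S(S(S(S(S(S(S(S(add(add(Z, SSZ), mul(Z, add(SZ, SSZ)))))))))))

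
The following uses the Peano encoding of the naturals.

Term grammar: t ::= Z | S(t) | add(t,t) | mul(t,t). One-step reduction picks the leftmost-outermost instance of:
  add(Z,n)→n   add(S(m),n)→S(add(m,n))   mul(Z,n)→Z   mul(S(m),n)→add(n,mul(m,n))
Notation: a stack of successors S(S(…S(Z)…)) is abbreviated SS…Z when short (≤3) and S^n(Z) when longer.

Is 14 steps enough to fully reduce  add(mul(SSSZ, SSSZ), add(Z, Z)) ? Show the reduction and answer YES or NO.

  start: add(mul(SSSZ, SSSZ), add(Z, Z))
  [1] add(add(SSSZ, mul(SSZ, SSSZ)), add(Z, Z))
  [2] add(S(add(SSZ, mul(SSZ, SSSZ))), add(Z, Z))
  [3] S(add(add(SSZ, mul(SSZ, SSSZ)), add(Z, Z)))
  [4] S(add(S(add(SZ, mul(SSZ, SSSZ))), add(Z, Z)))
  [5] S(S(add(add(SZ, mul(SSZ, SSSZ)), add(Z, Z))))
  [6] S(S(add(S(add(Z, mul(SSZ, SSSZ))), add(Z, Z))))
  [7] S(S(S(add(add(Z, mul(SSZ, SSSZ)), add(Z, Z)))))
  [8] S(S(S(add(mul(SSZ, SSSZ), add(Z, Z)))))
  [9] S(S(S(add(add(SSSZ, mul(SZ, SSSZ)), add(Z, Z)))))
  [10] S(S(S(add(S(add(SSZ, mul(SZ, SSSZ))), add(Z, Z)))))
  [11] S(S(S(S(add(add(SSZ, mul(SZ, SSSZ)), add(Z, Z))))))
  [12] S(S(S(S(add(S(add(SZ, mul(SZ, SSSZ))), add(Z, Z))))))
  [13] S(S(S(S(S(add(add(SZ, mul(SZ, SSSZ)), add(Z, Z)))))))
  [14] S(S(S(S(S(add(S(add(Z, mul(SZ, SSSZ))), add(Z, Z)))))))

Answer: NO — after 14 steps the term is S(S(S(S(S(add(S(add(Z, mul(SZ, SSSZ))), add(Z, Z))))))), not yet normal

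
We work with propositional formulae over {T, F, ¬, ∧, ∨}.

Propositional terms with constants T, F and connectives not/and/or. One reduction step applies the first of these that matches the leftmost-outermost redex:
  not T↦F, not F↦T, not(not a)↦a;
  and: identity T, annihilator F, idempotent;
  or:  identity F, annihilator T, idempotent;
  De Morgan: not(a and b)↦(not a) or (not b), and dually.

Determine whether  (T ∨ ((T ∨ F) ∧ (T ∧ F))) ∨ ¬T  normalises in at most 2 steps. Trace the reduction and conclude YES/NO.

  start: (T ∨ ((T ∨ F) ∧ (T ∧ F))) ∨ ¬T
  step 1: T ∨ ¬T
  step 2: T

Answer: YES — reaches normal form T in 2 ≤ 2 steps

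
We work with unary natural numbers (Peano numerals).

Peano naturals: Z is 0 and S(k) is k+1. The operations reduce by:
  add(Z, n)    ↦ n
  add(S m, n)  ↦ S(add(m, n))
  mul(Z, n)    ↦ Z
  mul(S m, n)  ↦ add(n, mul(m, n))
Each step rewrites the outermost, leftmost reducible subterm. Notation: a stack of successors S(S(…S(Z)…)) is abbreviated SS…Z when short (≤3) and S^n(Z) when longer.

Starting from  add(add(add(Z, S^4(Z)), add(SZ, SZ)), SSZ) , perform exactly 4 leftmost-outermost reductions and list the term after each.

Answer: after 4 steps: S(add(S(add(SSZ, add(SZ, SZ))), SSZ))

Derivation:
  start: add(add(add(Z, S^4(Z)), add(SZ, SZ)), SSZ)
  [1] add(add(S^4(Z), add(SZ, SZ)), SSZ)
  [2] add(S(add(SSSZ, add(SZ, SZ))), SSZ)
  [3] S(add(add(SSSZ, add(SZ, SZ)), SSZ))
  [4] S(add(S(add(SSZ, add(SZ, SZ))), SSZ))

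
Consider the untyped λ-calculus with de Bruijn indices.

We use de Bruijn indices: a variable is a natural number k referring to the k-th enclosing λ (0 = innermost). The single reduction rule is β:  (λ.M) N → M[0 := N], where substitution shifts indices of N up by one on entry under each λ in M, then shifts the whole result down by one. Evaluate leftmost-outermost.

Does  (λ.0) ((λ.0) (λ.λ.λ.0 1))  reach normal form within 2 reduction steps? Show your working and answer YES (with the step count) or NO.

Answer: YES — reaches normal form λ.λ.λ.0 1 in 2 ≤ 2 steps

Derivation:
  start: (λ.0) ((λ.0) (λ.λ.λ.0 1))
  →1  (λ.0) (λ.λ.λ.0 1)
  →2  λ.λ.λ.0 1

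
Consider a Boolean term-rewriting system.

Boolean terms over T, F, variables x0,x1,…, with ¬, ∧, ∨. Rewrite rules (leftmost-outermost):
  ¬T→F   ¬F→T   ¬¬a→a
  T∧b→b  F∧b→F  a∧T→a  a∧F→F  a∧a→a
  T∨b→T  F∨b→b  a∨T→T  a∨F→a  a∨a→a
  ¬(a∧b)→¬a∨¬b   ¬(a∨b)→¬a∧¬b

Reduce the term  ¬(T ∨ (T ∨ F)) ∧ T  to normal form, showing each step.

Answer: normal form = F  (in 4 steps)

Derivation:
  start: ¬(T ∨ (T ∨ F)) ∧ T
  →1  ¬(T ∨ (T ∨ F))
  →2  ¬T ∧ ¬(T ∨ F)
  →3  F ∧ ¬(T ∨ F)
  →4  F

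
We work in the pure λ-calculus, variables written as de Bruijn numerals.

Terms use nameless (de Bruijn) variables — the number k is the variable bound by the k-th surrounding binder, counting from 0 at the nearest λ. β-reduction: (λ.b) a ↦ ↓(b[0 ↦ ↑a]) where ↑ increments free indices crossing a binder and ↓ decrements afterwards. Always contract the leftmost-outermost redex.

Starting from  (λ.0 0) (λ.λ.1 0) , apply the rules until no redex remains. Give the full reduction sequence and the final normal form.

  start: (λ.0 0) (λ.λ.1 0)
  step 1: (λ.λ.1 0) (λ.λ.1 0)
  step 2: λ.(λ.λ.1 0) 0
  step 3: λ.λ.1 0

Answer: normal form = λ.λ.1 0  (in 3 steps)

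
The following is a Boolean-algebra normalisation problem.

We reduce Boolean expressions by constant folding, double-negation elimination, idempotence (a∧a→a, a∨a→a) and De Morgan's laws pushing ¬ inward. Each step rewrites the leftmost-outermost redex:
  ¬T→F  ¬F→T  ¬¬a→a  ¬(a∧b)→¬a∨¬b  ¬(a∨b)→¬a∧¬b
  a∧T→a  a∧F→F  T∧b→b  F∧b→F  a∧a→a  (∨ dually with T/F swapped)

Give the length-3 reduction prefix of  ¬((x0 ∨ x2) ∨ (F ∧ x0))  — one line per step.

  start: ¬((x0 ∨ x2) ∨ (F ∧ x0))
  →1  ¬(x0 ∨ x2) ∧ ¬(F ∧ x0)
  →2  (¬x0 ∧ ¬x2) ∧ ¬(F ∧ x0)
  →3  (¬x0 ∧ ¬x2) ∧ (¬F ∨ ¬x0)

Answer: after 3 steps: (¬x0 ∧ ¬x2) ∧ (¬F ∨ ¬x0)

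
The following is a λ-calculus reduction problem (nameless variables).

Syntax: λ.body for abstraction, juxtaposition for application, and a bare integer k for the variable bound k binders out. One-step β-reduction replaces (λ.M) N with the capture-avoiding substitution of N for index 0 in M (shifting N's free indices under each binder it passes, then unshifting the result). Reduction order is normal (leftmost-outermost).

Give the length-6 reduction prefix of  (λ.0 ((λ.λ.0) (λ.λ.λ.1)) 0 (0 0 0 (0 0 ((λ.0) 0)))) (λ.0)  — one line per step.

Answer: after 6 steps: (λ.0) (λ.0) ((λ.0) (λ.0) ((λ.0) (λ.0)))

Working:
  start: (λ.0 ((λ.λ.0) (λ.λ.λ.1)) 0 (0 0 0 (0 0 ((λ.0) 0)))) (λ.0)
  step 1: (λ.0) ((λ.λ.0) (λ.λ.λ.1)) (λ.0) ((λ.0) (λ.0) (λ.0) ((λ.0) (λ.0) ((λ.0) (λ.0))))
  step 2: (λ.λ.0) (λ.λ.λ.1) (λ.0) ((λ.0) (λ.0) (λ.0) ((λ.0) (λ.0) ((λ.0) (λ.0))))
  step 3: (λ.0) (λ.0) ((λ.0) (λ.0) (λ.0) ((λ.0) (λ.0) ((λ.0) (λ.0))))
  step 4: (λ.0) ((λ.0) (λ.0) (λ.0) ((λ.0) (λ.0) ((λ.0) (λ.0))))
  step 5: (λ.0) (λ.0) (λ.0) ((λ.0) (λ.0) ((λ.0) (λ.0)))
  step 6: (λ.0) (λ.0) ((λ.0) (λ.0) ((λ.0) (λ.0)))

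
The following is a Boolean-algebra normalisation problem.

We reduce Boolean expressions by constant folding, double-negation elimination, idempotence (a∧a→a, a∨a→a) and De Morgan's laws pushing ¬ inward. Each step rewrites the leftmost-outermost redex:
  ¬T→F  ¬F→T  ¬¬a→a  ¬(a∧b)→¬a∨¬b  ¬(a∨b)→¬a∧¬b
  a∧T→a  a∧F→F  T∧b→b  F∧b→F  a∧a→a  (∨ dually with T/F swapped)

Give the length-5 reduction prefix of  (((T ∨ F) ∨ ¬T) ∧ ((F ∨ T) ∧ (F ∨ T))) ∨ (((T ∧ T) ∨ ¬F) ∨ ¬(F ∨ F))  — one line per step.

Answer: after 5 steps: T ∨ (((T ∧ T) ∨ ¬F) ∨ ¬(F ∨ F))

Reduction:
  start: (((T ∨ F) ∨ ¬T) ∧ ((F ∨ T) ∧ (F ∨ T))) ∨ (((T ∧ T) ∨ ¬F) ∨ ¬(F ∨ F))
  →1  ((T ∨ ¬T) ∧ ((F ∨ T) ∧ (F ∨ T))) ∨ (((T ∧ T) ∨ ¬F) ∨ ¬(F ∨ F))
  →2  (T ∧ ((F ∨ T) ∧ (F ∨ T))) ∨ (((T ∧ T) ∨ ¬F) ∨ ¬(F ∨ F))
  →3  ((F ∨ T) ∧ (F ∨ T)) ∨ (((T ∧ T) ∨ ¬F) ∨ ¬(F ∨ F))
  →4  (F ∨ T) ∨ (((T ∧ T) ∨ ¬F) ∨ ¬(F ∨ F))
  →5  T ∨ (((T ∧ T) ∨ ¬F) ∨ ¬(F ∨ F))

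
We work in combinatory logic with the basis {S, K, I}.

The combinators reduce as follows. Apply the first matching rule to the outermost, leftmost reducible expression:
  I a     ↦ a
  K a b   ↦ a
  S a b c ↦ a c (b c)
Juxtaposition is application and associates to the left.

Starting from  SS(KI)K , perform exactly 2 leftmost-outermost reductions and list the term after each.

Answer: after 2 steps: SKI

Derivation:
  start: SS(KI)K
  step 1: SK(KIK)
  step 2: SKI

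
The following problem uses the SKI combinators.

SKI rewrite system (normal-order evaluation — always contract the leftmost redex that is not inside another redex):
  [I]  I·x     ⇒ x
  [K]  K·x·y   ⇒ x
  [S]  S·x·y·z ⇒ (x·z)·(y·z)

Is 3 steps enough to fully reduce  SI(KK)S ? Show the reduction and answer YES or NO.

Answer: YES — reaches normal form SK in 3 ≤ 3 steps

Reduction:
  start: SI(KK)S
  →1  IS(KKS)
  →2  S(KKS)
  →3  SK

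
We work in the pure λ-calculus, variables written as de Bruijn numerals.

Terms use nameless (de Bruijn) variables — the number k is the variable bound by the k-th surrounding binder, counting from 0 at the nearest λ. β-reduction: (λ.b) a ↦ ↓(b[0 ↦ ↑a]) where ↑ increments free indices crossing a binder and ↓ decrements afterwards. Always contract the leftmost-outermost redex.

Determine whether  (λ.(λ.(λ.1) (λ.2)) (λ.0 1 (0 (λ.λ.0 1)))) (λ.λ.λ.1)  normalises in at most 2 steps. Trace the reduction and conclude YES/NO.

Answer: NO — after 2 steps the term is (λ.λ.0 (λ.λ.λ.1) (0 (λ.λ.0 1))) (λ.λ.λ.λ.1), not yet normal

Reduction:
  start: (λ.(λ.(λ.1) (λ.2)) (λ.0 1 (0 (λ.λ.0 1)))) (λ.λ.λ.1)
  [1] (λ.(λ.1) (λ.λ.λ.λ.1)) (λ.0 (λ.λ.λ.1) (0 (λ.λ.0 1)))
  [2] (λ.λ.0 (λ.λ.λ.1) (0 (λ.λ.0 1))) (λ.λ.λ.λ.1)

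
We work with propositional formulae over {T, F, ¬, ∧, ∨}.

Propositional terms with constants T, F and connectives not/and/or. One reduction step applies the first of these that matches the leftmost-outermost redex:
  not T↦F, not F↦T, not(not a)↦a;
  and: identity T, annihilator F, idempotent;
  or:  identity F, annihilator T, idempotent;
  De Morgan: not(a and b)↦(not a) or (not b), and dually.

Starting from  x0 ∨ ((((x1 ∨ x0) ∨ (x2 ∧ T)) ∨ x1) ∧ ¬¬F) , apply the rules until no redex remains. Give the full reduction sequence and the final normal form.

Answer: normal form = x0  (in 4 steps)

Derivation:
  start: x0 ∨ ((((x1 ∨ x0) ∨ (x2 ∧ T)) ∨ x1) ∧ ¬¬F)
  [1] x0 ∨ ((((x1 ∨ x0) ∨ x2) ∨ x1) ∧ ¬¬F)
  [2] x0 ∨ ((((x1 ∨ x0) ∨ x2) ∨ x1) ∧ F)
  [3] x0 ∨ F
  [4] x0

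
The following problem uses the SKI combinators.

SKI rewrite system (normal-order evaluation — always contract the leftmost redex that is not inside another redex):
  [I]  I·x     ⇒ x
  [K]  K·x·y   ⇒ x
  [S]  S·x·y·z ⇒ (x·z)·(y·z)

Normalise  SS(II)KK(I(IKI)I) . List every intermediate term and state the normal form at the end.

Answer: normal form = KI  (in 6 steps)

Derivation:
  start: SS(II)KK(I(IKI)I)
  step 1: SK(IIK)K(I(IKI)I)
  step 2: KK(IIKK)(I(IKI)I)
  step 3: K(I(IKI)I)
  step 4: K(IKII)
  step 5: K(KII)
  step 6: KI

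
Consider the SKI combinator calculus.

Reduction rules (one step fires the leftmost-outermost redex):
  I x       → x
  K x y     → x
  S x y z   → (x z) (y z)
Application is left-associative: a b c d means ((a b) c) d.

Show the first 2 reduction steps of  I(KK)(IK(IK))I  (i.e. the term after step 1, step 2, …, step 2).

  start: I(KK)(IK(IK))I
  [1] KK(IK(IK))I
  [2] KI

Answer: after 2 steps: KI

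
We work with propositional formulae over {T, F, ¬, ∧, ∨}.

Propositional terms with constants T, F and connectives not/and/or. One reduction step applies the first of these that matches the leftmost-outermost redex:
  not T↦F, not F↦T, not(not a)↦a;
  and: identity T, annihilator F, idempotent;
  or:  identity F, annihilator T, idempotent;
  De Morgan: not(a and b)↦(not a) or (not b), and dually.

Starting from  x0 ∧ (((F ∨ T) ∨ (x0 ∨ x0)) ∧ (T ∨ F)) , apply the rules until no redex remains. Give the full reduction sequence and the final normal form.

  start: x0 ∧ (((F ∨ T) ∨ (x0 ∨ x0)) ∧ (T ∨ F))
  step 1: x0 ∧ ((T ∨ (x0 ∨ x0)) ∧ (T ∨ F))
  step 2: x0 ∧ (T ∧ (T ∨ F))
  step 3: x0 ∧ (T ∨ F)
  step 4: x0 ∧ T
  step 5: x0

Answer: normal form = x0  (in 5 steps)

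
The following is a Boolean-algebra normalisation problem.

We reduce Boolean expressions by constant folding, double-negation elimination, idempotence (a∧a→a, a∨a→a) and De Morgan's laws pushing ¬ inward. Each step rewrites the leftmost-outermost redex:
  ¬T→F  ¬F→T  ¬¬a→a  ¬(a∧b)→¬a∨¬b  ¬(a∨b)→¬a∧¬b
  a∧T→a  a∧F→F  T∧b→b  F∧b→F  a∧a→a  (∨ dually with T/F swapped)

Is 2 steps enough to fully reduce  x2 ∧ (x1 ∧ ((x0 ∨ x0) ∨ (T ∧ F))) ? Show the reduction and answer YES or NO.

  start: x2 ∧ (x1 ∧ ((x0 ∨ x0) ∨ (T ∧ F)))
  step 1: x2 ∧ (x1 ∧ (x0 ∨ (T ∧ F)))
  step 2: x2 ∧ (x1 ∧ (x0 ∨ F))

Answer: NO — after 2 steps the term is x2 ∧ (x1 ∧ (x0 ∨ F)), not yet normal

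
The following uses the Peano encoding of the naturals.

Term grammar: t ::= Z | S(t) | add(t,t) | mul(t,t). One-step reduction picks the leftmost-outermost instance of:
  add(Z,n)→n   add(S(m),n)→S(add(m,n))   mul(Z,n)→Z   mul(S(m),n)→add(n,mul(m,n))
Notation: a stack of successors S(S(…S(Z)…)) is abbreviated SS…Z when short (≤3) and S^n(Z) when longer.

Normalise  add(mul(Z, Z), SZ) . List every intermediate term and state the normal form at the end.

  start: add(mul(Z, Z), SZ)
  →1  add(Z, SZ)
  →2  SZ

Answer: normal form = SZ  (in 2 steps)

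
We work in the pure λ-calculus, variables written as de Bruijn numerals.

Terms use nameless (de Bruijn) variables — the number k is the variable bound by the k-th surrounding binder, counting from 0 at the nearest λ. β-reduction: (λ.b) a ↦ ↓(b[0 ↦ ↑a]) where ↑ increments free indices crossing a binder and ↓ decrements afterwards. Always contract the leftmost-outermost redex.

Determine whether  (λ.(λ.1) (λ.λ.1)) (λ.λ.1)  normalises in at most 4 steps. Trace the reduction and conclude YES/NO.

Answer: YES — reaches normal form λ.λ.1 in 2 ≤ 4 steps

Working:
  start: (λ.(λ.1) (λ.λ.1)) (λ.λ.1)
  step 1: (λ.λ.λ.1) (λ.λ.1)
  step 2: λ.λ.1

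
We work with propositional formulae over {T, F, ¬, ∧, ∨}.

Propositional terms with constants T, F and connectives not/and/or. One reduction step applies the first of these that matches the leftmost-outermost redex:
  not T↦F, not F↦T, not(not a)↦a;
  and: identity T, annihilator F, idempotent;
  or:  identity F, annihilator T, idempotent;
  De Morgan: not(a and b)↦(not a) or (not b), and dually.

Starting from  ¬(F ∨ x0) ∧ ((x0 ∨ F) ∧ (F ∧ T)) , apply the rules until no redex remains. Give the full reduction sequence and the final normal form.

Answer: normal form = F  (in 7 steps)

Reduction:
  start: ¬(F ∨ x0) ∧ ((x0 ∨ F) ∧ (F ∧ T))
  →1  (¬F ∧ ¬x0) ∧ ((x0 ∨ F) ∧ (F ∧ T))
  →2  (T ∧ ¬x0) ∧ ((x0 ∨ F) ∧ (F ∧ T))
  →3  ¬x0 ∧ ((x0 ∨ F) ∧ (F ∧ T))
  →4  ¬x0 ∧ (x0 ∧ (F ∧ T))
  →5  ¬x0 ∧ (x0 ∧ F)
  →6  ¬x0 ∧ F
  →7  F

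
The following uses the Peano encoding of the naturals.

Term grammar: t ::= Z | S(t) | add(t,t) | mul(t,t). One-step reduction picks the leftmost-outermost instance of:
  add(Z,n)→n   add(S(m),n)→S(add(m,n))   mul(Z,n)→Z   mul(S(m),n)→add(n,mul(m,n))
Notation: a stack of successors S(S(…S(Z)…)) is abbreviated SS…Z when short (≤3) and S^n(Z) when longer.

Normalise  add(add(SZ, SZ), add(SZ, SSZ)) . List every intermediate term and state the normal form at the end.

  start: add(add(SZ, SZ), add(SZ, SSZ))
  →1  add(S(add(Z, SZ)), add(SZ, SSZ))
  →2  S(add(add(Z, SZ), add(SZ, SSZ)))
  →3  S(add(SZ, add(SZ, SSZ)))
  →4  S(S(add(Z, add(SZ, SSZ))))
  →5  S(S(add(SZ, SSZ)))
  →6  S(S(S(add(Z, SSZ))))
  →7  S^5(Z)

Answer: normal form = S^5(Z)  (in 7 steps)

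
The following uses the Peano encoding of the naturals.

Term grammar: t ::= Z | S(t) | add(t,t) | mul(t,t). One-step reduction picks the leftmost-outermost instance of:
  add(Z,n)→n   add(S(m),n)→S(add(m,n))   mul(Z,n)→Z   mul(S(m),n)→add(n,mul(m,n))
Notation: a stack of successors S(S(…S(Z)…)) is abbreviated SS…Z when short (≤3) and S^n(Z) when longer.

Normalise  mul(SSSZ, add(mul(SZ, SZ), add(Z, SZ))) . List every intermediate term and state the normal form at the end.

Answer: normal form = S^6(Z)  (in 34 steps)

Derivation:
  start: mul(SSSZ, add(mul(SZ, SZ), add(Z, SZ)))
  →1  add(add(mul(SZ, SZ), add(Z, SZ)), mul(SSZ, add(mul(SZ, SZ), add(Z, SZ))))
  →2  add(add(add(SZ, mul(Z, SZ)), add(Z, SZ)), mul(SSZ, add(mul(SZ, SZ), add(Z, SZ))))
  →3  add(add(S(add(Z, mul(Z, SZ))), add(Z, SZ)), mul(SSZ, add(mul(SZ, SZ), add(Z, SZ))))
  →4  add(S(add(add(Z, mul(Z, SZ)), add(Z, SZ))), mul(SSZ, add(mul(SZ, SZ), add(Z, SZ))))
  →5  S(add(add(add(Z, mul(Z, SZ)), add(Z, SZ)), mul(SSZ, add(mul(SZ, SZ), add(Z, SZ)))))
  →6  S(add(add(mul(Z, SZ), add(Z, SZ)), mul(SSZ, add(mul(SZ, SZ), add(Z, SZ)))))
  →7  S(add(add(Z, add(Z, SZ)), mul(SSZ, add(mul(SZ, SZ), add(Z, SZ)))))
  →8  S(add(add(Z, SZ), mul(SSZ, add(mul(SZ, SZ), add(Z, SZ)))))
  →9  S(add(SZ, mul(SSZ, add(mul(SZ, SZ), add(Z, SZ)))))
  →10  S(S(add(Z, mul(SSZ, add(mul(SZ, SZ), add(Z, SZ))))))
  →11  S(S(mul(SSZ, add(mul(SZ, SZ), add(Z, SZ)))))
  →12  S(S(add(add(mul(SZ, SZ), add(Z, SZ)), mul(SZ, add(mul(SZ, SZ), add(Z, SZ))))))
  →13  S(S(add(add(add(SZ, mul(Z, SZ)), add(Z, SZ)), mul(SZ, add(mul(SZ, SZ), add(Z, SZ))))))
  →14  S(S(add(add(S(add(Z, mul(Z, SZ))), add(Z, SZ)), mul(SZ, add(mul(SZ, SZ), add(Z, SZ))))))
  →15  S(S(add(S(add(add(Z, mul(Z, SZ)), add(Z, SZ))), mul(SZ, add(mul(SZ, SZ), add(Z, SZ))))))
  →16  S(S(S(add(add(add(Z, mul(Z, SZ)), add(Z, SZ)), mul(SZ, add(mul(SZ, SZ), add(Z, SZ)))))))
  →17  S(S(S(add(add(mul(Z, SZ), add(Z, SZ)), mul(SZ, add(mul(SZ, SZ), add(Z, SZ)))))))
  →18  S(S(S(add(add(Z, add(Z, SZ)), mul(SZ, add(mul(SZ, SZ), add(Z, SZ)))))))
  →19  S(S(S(add(add(Z, SZ), mul(SZ, add(mul(SZ, SZ), add(Z, SZ)))))))
  →20  S(S(S(add(SZ, mul(SZ, add(mul(SZ, SZ), add(Z, SZ)))))))
  →21  S(S(S(S(add(Z, mul(SZ, add(mul(SZ, SZ), add(Z, SZ))))))))
  →22  S(S(S(S(mul(SZ, add(mul(SZ, SZ), add(Z, SZ)))))))
  →23  S(S(S(S(add(add(mul(SZ, SZ), add(Z, SZ)), mul(Z, add(mul(SZ, SZ), add(Z, SZ))))))))
  →24  S(S(S(S(add(add(add(SZ, mul(Z, SZ)), add(Z, SZ)), mul(Z, add(mul(SZ, SZ), add(Z, SZ))))))))
  →25  S(S(S(S(add(add(S(add(Z, mul(Z, SZ))), add(Z, SZ)), mul(Z, add(mul(SZ, SZ), add(Z, SZ))))))))
  →26  S(S(S(S(add(S(add(add(Z, mul(Z, SZ)), add(Z, SZ))), mul(Z, add(mul(SZ, SZ), add(Z, SZ))))))))
  →27  S(S(S(S(S(add(add(add(Z, mul(Z, SZ)), add(Z, SZ)), mul(Z, add(mul(SZ, SZ), add(Z, SZ)))))))))
  →28  S(S(S(S(S(add(add(mul(Z, SZ), add(Z, SZ)), mul(Z, add(mul(SZ, SZ), add(Z, SZ)))))))))
  →29  S(S(S(S(S(add(add(Z, add(Z, SZ)), mul(Z, add(mul(SZ, SZ), add(Z, SZ)))))))))
  →30  S(S(S(S(S(add(add(Z, SZ), mul(Z, add(mul(SZ, SZ), add(Z, SZ)))))))))
  →31  S(S(S(S(S(add(SZ, mul(Z, add(mul(SZ, SZ), add(Z, SZ)))))))))
  →32  S(S(S(S(S(S(add(Z, mul(Z, add(mul(SZ, SZ), add(Z, SZ))))))))))
  →33  S(S(S(S(S(S(mul(Z, add(mul(SZ, SZ), add(Z, SZ)))))))))
  →34  S^6(Z)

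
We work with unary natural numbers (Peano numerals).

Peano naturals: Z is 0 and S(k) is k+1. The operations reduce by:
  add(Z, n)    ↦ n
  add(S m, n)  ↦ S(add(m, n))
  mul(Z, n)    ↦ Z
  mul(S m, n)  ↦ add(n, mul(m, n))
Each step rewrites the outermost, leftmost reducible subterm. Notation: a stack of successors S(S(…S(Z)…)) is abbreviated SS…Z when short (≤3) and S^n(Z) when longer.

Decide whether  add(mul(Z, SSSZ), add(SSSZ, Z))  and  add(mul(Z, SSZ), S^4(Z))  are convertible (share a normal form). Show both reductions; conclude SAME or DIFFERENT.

Answer: DIFFERENT — A ⇓ SSSZ, B ⇓ S^4(Z)

Reduction:
Term A:
  start: add(mul(Z, SSSZ), add(SSSZ, Z))
  [1] add(Z, add(SSSZ, Z))
  [2] add(SSSZ, Z)
  [3] S(add(SSZ, Z))
  [4] S(S(add(SZ, Z)))
  [5] S(S(S(add(Z, Z))))
  [6] SSSZ

Term B:
  start: add(mul(Z, SSZ), S^4(Z))
  [1] add(Z, S^4(Z))
  [2] S^4(Z)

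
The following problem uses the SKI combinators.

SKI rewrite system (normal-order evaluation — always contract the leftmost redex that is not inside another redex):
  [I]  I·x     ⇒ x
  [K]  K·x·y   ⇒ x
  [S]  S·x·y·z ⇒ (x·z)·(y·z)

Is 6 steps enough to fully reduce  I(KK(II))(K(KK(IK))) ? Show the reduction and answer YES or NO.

Answer: YES — reaches normal form K(KK) in 3 ≤ 6 steps

Reduction:
  start: I(KK(II))(K(KK(IK)))
  →1  KK(II)(K(KK(IK)))
  →2  K(K(KK(IK)))
  →3  K(KK)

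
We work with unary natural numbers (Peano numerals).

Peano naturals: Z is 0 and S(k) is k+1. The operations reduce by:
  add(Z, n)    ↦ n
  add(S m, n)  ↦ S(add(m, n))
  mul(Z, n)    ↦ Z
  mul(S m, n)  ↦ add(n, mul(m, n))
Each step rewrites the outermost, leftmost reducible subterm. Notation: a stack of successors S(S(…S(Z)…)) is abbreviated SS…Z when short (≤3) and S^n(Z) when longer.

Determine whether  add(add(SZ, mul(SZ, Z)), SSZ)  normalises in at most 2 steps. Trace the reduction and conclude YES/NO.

  start: add(add(SZ, mul(SZ, Z)), SSZ)
  [1] add(S(add(Z, mul(SZ, Z))), SSZ)
  [2] S(add(add(Z, mul(SZ, Z)), SSZ))

Answer: NO — after 2 steps the term is S(add(add(Z, mul(SZ, Z)), SSZ)), not yet normal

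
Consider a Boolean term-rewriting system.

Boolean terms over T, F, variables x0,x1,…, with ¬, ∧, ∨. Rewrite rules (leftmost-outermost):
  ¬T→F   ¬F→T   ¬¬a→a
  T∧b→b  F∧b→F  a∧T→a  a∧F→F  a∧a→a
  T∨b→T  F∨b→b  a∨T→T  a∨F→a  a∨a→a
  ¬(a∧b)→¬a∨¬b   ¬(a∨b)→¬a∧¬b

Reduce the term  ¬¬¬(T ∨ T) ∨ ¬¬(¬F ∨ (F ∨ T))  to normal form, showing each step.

Answer: normal form = T  (in 8 steps)

Reduction:
  start: ¬¬¬(T ∨ T) ∨ ¬¬(¬F ∨ (F ∨ T))
  →1  ¬(T ∨ T) ∨ ¬¬(¬F ∨ (F ∨ T))
  →2  (¬T ∧ ¬T) ∨ ¬¬(¬F ∨ (F ∨ T))
  →3  ¬T ∨ ¬¬(¬F ∨ (F ∨ T))
  →4  F ∨ ¬¬(¬F ∨ (F ∨ T))
  →5  ¬¬(¬F ∨ (F ∨ T))
  →6  ¬F ∨ (F ∨ T)
  →7  T ∨ (F ∨ T)
  →8  T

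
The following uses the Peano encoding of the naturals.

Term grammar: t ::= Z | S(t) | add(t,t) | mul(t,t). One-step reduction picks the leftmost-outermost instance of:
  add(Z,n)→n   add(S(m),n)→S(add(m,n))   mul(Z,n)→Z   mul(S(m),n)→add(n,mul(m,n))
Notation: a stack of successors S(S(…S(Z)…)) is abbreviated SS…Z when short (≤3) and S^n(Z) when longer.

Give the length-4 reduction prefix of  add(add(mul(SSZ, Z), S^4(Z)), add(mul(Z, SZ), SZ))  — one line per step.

  start: add(add(mul(SSZ, Z), S^4(Z)), add(mul(Z, SZ), SZ))
  [1] add(add(add(Z, mul(SZ, Z)), S^4(Z)), add(mul(Z, SZ), SZ))
  [2] add(add(mul(SZ, Z), S^4(Z)), add(mul(Z, SZ), SZ))
  [3] add(add(add(Z, mul(Z, Z)), S^4(Z)), add(mul(Z, SZ), SZ))
  [4] add(add(mul(Z, Z), S^4(Z)), add(mul(Z, SZ), SZ))

Answer: after 4 steps: add(add(mul(Z, Z), S^4(Z)), add(mul(Z, SZ), SZ))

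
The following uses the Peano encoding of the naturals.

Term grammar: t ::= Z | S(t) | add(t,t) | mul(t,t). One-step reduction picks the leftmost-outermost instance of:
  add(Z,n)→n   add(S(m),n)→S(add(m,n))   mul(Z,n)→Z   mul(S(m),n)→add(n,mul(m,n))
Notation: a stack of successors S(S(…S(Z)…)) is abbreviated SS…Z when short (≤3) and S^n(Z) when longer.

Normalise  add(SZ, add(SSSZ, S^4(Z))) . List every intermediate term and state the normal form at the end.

  start: add(SZ, add(SSSZ, S^4(Z)))
  [1] S(add(Z, add(SSSZ, S^4(Z))))
  [2] S(add(SSSZ, S^4(Z)))
  [3] S(S(add(SSZ, S^4(Z))))
  [4] S(S(S(add(SZ, S^4(Z)))))
  [5] S(S(S(S(add(Z, S^4(Z))))))
  [6] S^8(Z)

Answer: normal form = S^8(Z)  (in 6 steps)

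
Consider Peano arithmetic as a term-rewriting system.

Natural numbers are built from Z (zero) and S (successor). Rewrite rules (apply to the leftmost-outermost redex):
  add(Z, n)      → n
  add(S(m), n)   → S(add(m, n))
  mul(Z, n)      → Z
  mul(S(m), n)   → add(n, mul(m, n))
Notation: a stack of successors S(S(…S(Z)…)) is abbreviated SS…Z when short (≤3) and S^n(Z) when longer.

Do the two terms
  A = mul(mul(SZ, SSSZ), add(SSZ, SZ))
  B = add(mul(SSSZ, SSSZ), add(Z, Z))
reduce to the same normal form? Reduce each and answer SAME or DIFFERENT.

Term A:
  start: mul(mul(SZ, SSSZ), add(SSZ, SZ))
  [1] mul(add(SSSZ, mul(Z, SSSZ)), add(SSZ, SZ))
  [2] mul(S(add(SSZ, mul(Z, SSSZ))), add(SSZ, SZ))
  [3] add(add(SSZ, SZ), mul(add(SSZ, mul(Z, SSSZ)), add(SSZ, SZ)))
  [4] add(S(add(SZ, SZ)), mul(add(SSZ, mul(Z, SSSZ)), add(SSZ, SZ)))
  [5] S(add(add(SZ, SZ), mul(add(SSZ, mul(Z, SSSZ)), add(SSZ, SZ))))
  [6] S(add(S(add(Z, SZ)), mul(add(SSZ, mul(Z, SSSZ)), add(SSZ, SZ))))
  [7] S(S(add(add(Z, SZ), mul(add(SSZ, mul(Z, SSSZ)), add(SSZ, SZ)))))
  [8] S(S(add(SZ, mul(add(SSZ, mul(Z, SSSZ)), add(SSZ, SZ)))))
  [9] S(S(S(add(Z, mul(add(SSZ, mul(Z, SSSZ)), add(SSZ, SZ))))))
  [10] S(S(S(mul(add(SSZ, mul(Z, SSSZ)), add(SSZ, SZ)))))
  [11] S(S(S(mul(S(add(SZ, mul(Z, SSSZ))), add(SSZ, SZ)))))
  [12] S(S(S(add(add(SSZ, SZ), mul(add(SZ, mul(Z, SSSZ)), add(SSZ, SZ))))))
  [13] S(S(S(add(S(add(SZ, SZ)), mul(add(SZ, mul(Z, SSSZ)), add(SSZ, SZ))))))
  [14] S(S(S(S(add(add(SZ, SZ), mul(add(SZ, mul(Z, SSSZ)), add(SSZ, SZ)))))))
  [15] S(S(S(S(add(S(add(Z, SZ)), mul(add(SZ, mul(Z, SSSZ)), add(SSZ, SZ)))))))
  [16] S(S(S(S(S(add(add(Z, SZ), mul(add(SZ, mul(Z, SSSZ)), add(SSZ, SZ))))))))
  [17] S(S(S(S(S(add(SZ, mul(add(SZ, mul(Z, SSSZ)), add(SSZ, SZ))))))))
  [18] S(S(S(S(S(S(add(Z, mul(add(SZ, mul(Z, SSSZ)), add(SSZ, SZ)))))))))
  [19] S(S(S(S(S(S(mul(add(SZ, mul(Z, SSSZ)), add(SSZ, SZ))))))))
  [20] S(S(S(S(S(S(mul(S(add(Z, mul(Z, SSSZ))), add(SSZ, SZ))))))))
  [21] S(S(S(S(S(S(add(add(SSZ, SZ), mul(add(Z, mul(Z, SSSZ)), add(SSZ, SZ)))))))))
  [22] S(S(S(S(S(S(add(S(add(SZ, SZ)), mul(add(Z, mul(Z, SSSZ)), add(SSZ, SZ)))))))))
  [23] S(S(S(S(S(S(S(add(add(SZ, SZ), mul(add(Z, mul(Z, SSSZ)), add(SSZ, SZ))))))))))
  [24] S(S(S(S(S(S(S(add(S(add(Z, SZ)), mul(add(Z, mul(Z, SSSZ)), add(SSZ, SZ))))))))))
  [25] S(S(S(S(S(S(S(S(add(add(Z, SZ), mul(add(Z, mul(Z, SSSZ)), add(SSZ, SZ)))))))))))
  [26] S(S(S(S(S(S(S(S(add(SZ, mul(add(Z, mul(Z, SSSZ)), add(SSZ, SZ)))))))))))
  [27] S(S(S(S(S(S(S(S(S(add(Z, mul(add(Z, mul(Z, SSSZ)), add(SSZ, SZ))))))))))))
  [28] S(S(S(S(S(S(S(S(S(mul(add(Z, mul(Z, SSSZ)), add(SSZ, SZ)))))))))))
  [29] S(S(S(S(S(S(S(S(S(mul(mul(Z, SSSZ), add(SSZ, SZ)))))))))))
  [30] S(S(S(S(S(S(S(S(S(mul(Z, add(SSZ, SZ)))))))))))
  [31] S^9(Z)

Term B:
  start: add(mul(SSSZ, SSSZ), add(Z, Z))
  [1] add(add(SSSZ, mul(SSZ, SSSZ)), add(Z, Z))
  [2] add(S(add(SSZ, mul(SSZ, SSSZ))), add(Z, Z))
  [3] S(add(add(SSZ, mul(SSZ, SSSZ)), add(Z, Z)))
  [4] S(add(S(add(SZ, mul(SSZ, SSSZ))), add(Z, Z)))
  [5] S(S(add(add(SZ, mul(SSZ, SSSZ)), add(Z, Z))))
  [6] S(S(add(S(add(Z, mul(SSZ, SSSZ))), add(Z, Z))))
  [7] S(S(S(add(add(Z, mul(SSZ, SSSZ)), add(Z, Z)))))
  [8] S(S(S(add(mul(SSZ, SSSZ), add(Z, Z)))))
  [9] S(S(S(add(add(SSSZ, mul(SZ, SSSZ)), add(Z, Z)))))
  [10] S(S(S(add(S(add(SSZ, mul(SZ, SSSZ))), add(Z, Z)))))
  [11] S(S(S(S(add(add(SSZ, mul(SZ, SSSZ)), add(Z, Z))))))
  [12] S(S(S(S(add(S(add(SZ, mul(SZ, SSSZ))), add(Z, Z))))))
  [13] S(S(S(S(S(add(add(SZ, mul(SZ, SSSZ)), add(Z, Z)))))))
  [14] S(S(S(S(S(add(S(add(Z, mul(SZ, SSSZ))), add(Z, Z)))))))
  [15] S(S(S(S(S(S(add(add(Z, mul(SZ, SSSZ)), add(Z, Z))))))))
  [16] S(S(S(S(S(S(add(mul(SZ, SSSZ), add(Z, Z))))))))
  [17] S(S(S(S(S(S(add(add(SSSZ, mul(Z, SSSZ)), add(Z, Z))))))))
  [18] S(S(S(S(S(S(add(S(add(SSZ, mul(Z, SSSZ))), add(Z, Z))))))))
  [19] S(S(S(S(S(S(S(add(add(SSZ, mul(Z, SSSZ)), add(Z, Z)))))))))
  [20] S(S(S(S(S(S(S(add(S(add(SZ, mul(Z, SSSZ))), add(Z, Z)))))))))
  [21] S(S(S(S(S(S(S(S(add(add(SZ, mul(Z, SSSZ)), add(Z, Z))))))))))
  [22] S(S(S(S(S(S(S(S(add(S(add(Z, mul(Z, SSSZ))), add(Z, Z))))))))))
  [23] S(S(S(S(S(S(S(S(S(add(add(Z, mul(Z, SSSZ)), add(Z, Z)))))))))))
  [24] S(S(S(S(S(S(S(S(S(add(mul(Z, SSSZ), add(Z, Z)))))))))))
  [25] S(S(S(S(S(S(S(S(S(add(Z, add(Z, Z)))))))))))
  [26] S(S(S(S(S(S(S(S(S(add(Z, Z))))))))))
  [27] S^9(Z)

Answer: SAME — A ⇓ S^9(Z), B ⇓ S^9(Z)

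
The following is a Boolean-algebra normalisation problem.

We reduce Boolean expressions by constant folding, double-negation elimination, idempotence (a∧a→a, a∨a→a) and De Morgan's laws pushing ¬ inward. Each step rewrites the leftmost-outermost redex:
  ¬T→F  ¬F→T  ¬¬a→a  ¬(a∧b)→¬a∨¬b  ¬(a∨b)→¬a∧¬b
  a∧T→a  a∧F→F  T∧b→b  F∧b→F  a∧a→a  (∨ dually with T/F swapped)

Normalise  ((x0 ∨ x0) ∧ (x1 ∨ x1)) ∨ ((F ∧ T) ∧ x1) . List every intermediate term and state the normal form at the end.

Answer: normal form = x0 ∧ x1  (in 5 steps)

Derivation:
  start: ((x0 ∨ x0) ∧ (x1 ∨ x1)) ∨ ((F ∧ T) ∧ x1)
  step 1: (x0 ∧ (x1 ∨ x1)) ∨ ((F ∧ T) ∧ x1)
  step 2: (x0 ∧ x1) ∨ ((F ∧ T) ∧ x1)
  step 3: (x0 ∧ x1) ∨ (F ∧ x1)
  step 4: (x0 ∧ x1) ∨ F
  step 5: x0 ∧ x1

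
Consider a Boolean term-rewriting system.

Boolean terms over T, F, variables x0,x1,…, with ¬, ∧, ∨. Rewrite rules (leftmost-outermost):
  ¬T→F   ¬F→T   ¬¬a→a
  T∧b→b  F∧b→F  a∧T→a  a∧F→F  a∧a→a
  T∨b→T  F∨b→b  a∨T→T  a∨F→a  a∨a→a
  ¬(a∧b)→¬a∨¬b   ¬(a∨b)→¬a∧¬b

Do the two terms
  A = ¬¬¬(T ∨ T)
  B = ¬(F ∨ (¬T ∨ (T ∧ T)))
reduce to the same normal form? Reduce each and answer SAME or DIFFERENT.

Answer: SAME — A ⇓ F, B ⇓ F

Reduction:
Term A:
  start: ¬¬¬(T ∨ T)
  →1  ¬(T ∨ T)
  →2  ¬T ∧ ¬T
  →3  ¬T
  →4  F

Term B:
  start: ¬(F ∨ (¬T ∨ (T ∧ T)))
  →1  ¬F ∧ ¬(¬T ∨ (T ∧ T))
  →2  T ∧ ¬(¬T ∨ (T ∧ T))
  →3  ¬(¬T ∨ (T ∧ T))
  →4  ¬¬T ∧ ¬(T ∧ T)
  →5  T ∧ ¬(T ∧ T)
  →6  ¬(T ∧ T)
  →7  ¬T ∨ ¬T
  →8  ¬T
  →9  F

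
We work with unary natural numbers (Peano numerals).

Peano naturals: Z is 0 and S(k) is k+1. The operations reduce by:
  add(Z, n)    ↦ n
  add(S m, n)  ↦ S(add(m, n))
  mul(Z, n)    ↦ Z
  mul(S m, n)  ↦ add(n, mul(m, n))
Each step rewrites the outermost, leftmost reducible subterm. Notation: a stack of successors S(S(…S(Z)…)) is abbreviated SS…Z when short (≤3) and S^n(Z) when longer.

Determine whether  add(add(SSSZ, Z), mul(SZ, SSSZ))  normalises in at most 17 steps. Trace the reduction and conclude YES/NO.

Answer: YES — reaches normal form S^6(Z) in 14 ≤ 17 steps

Reduction:
  start: add(add(SSSZ, Z), mul(SZ, SSSZ))
  [1] add(S(add(SSZ, Z)), mul(SZ, SSSZ))
  [2] S(add(add(SSZ, Z), mul(SZ, SSSZ)))
  [3] S(add(S(add(SZ, Z)), mul(SZ, SSSZ)))
  [4] S(S(add(add(SZ, Z), mul(SZ, SSSZ))))
  [5] S(S(add(S(add(Z, Z)), mul(SZ, SSSZ))))
  [6] S(S(S(add(add(Z, Z), mul(SZ, SSSZ)))))
  [7] S(S(S(add(Z, mul(SZ, SSSZ)))))
  [8] S(S(S(mul(SZ, SSSZ))))
  [9] S(S(S(add(SSSZ, mul(Z, SSSZ)))))
  [10] S(S(S(S(add(SSZ, mul(Z, SSSZ))))))
  [11] S(S(S(S(S(add(SZ, mul(Z, SSSZ)))))))
  [12] S(S(S(S(S(S(add(Z, mul(Z, SSSZ))))))))
  [13] S(S(S(S(S(S(mul(Z, SSSZ)))))))
  [14] S^6(Z)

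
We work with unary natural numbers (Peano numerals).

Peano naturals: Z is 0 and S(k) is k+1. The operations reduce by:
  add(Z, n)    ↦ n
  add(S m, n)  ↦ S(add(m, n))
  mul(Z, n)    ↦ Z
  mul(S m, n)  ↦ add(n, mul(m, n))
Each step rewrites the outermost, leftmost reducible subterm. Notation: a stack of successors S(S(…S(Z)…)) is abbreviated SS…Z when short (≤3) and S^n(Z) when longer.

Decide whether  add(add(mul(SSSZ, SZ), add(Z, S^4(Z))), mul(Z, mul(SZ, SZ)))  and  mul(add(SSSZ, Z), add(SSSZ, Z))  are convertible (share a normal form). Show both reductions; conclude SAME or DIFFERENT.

Term A:
  start: add(add(mul(SSSZ, SZ), add(Z, S^4(Z))), mul(Z, mul(SZ, SZ)))
  [1] add(add(add(SZ, mul(SSZ, SZ)), add(Z, S^4(Z))), mul(Z, mul(SZ, SZ)))
  [2] add(add(S(add(Z, mul(SSZ, SZ))), add(Z, S^4(Z))), mul(Z, mul(SZ, SZ)))
  [3] add(S(add(add(Z, mul(SSZ, SZ)), add(Z, S^4(Z)))), mul(Z, mul(SZ, SZ)))
  [4] S(add(add(add(Z, mul(SSZ, SZ)), add(Z, S^4(Z))), mul(Z, mul(SZ, SZ))))
  [5] S(add(add(mul(SSZ, SZ), add(Z, S^4(Z))), mul(Z, mul(SZ, SZ))))
  [6] S(add(add(add(SZ, mul(SZ, SZ)), add(Z, S^4(Z))), mul(Z, mul(SZ, SZ))))
  [7] S(add(add(S(add(Z, mul(SZ, SZ))), add(Z, S^4(Z))), mul(Z, mul(SZ, SZ))))
  [8] S(add(S(add(add(Z, mul(SZ, SZ)), add(Z, S^4(Z)))), mul(Z, mul(SZ, SZ))))
  [9] S(S(add(add(add(Z, mul(SZ, SZ)), add(Z, S^4(Z))), mul(Z, mul(SZ, SZ)))))
  [10] S(S(add(add(mul(SZ, SZ), add(Z, S^4(Z))), mul(Z, mul(SZ, SZ)))))
  [11] S(S(add(add(add(SZ, mul(Z, SZ)), add(Z, S^4(Z))), mul(Z, mul(SZ, SZ)))))
  [12] S(S(add(add(S(add(Z, mul(Z, SZ))), add(Z, S^4(Z))), mul(Z, mul(SZ, SZ)))))
  [13] S(S(add(S(add(add(Z, mul(Z, SZ)), add(Z, S^4(Z)))), mul(Z, mul(SZ, SZ)))))
  [14] S(S(S(add(add(add(Z, mul(Z, SZ)), add(Z, S^4(Z))), mul(Z, mul(SZ, SZ))))))
  [15] S(S(S(add(add(mul(Z, SZ), add(Z, S^4(Z))), mul(Z, mul(SZ, SZ))))))
  [16] S(S(S(add(add(Z, add(Z, S^4(Z))), mul(Z, mul(SZ, SZ))))))
  [17] S(S(S(add(add(Z, S^4(Z)), mul(Z, mul(SZ, SZ))))))
  [18] S(S(S(add(S^4(Z), mul(Z, mul(SZ, SZ))))))
  [19] S(S(S(S(add(SSSZ, mul(Z, mul(SZ, SZ)))))))
  [20] S(S(S(S(S(add(SSZ, mul(Z, mul(SZ, SZ))))))))
  [21] S(S(S(S(S(S(add(SZ, mul(Z, mul(SZ, SZ)))))))))
  [22] S(S(S(S(S(S(S(add(Z, mul(Z, mul(SZ, SZ))))))))))
  [23] S(S(S(S(S(S(S(mul(Z, mul(SZ, SZ)))))))))
  [24] S^7(Z)

Term B:
  start: mul(add(SSSZ, Z), add(SSSZ, Z))
  [1] mul(S(add(SSZ, Z)), add(SSSZ, Z))
  [2] add(add(SSSZ, Z), mul(add(SSZ, Z), add(SSSZ, Z)))
  [3] add(S(add(SSZ, Z)), mul(add(SSZ, Z), add(SSSZ, Z)))
  [4] S(add(add(SSZ, Z), mul(add(SSZ, Z), add(SSSZ, Z))))
  [5] S(add(S(add(SZ, Z)), mul(add(SSZ, Z), add(SSSZ, Z))))
  [6] S(S(add(add(SZ, Z), mul(add(SSZ, Z), add(SSSZ, Z)))))
  [7] S(S(add(S(add(Z, Z)), mul(add(SSZ, Z), add(SSSZ, Z)))))
  [8] S(S(S(add(add(Z, Z), mul(add(SSZ, Z), add(SSSZ, Z))))))
  [9] S(S(S(add(Z, mul(add(SSZ, Z), add(SSSZ, Z))))))
  [10] S(S(S(mul(add(SSZ, Z), add(SSSZ, Z)))))
  [11] S(S(S(mul(S(add(SZ, Z)), add(SSSZ, Z)))))
  [12] S(S(S(add(add(SSSZ, Z), mul(add(SZ, Z), add(SSSZ, Z))))))
  [13] S(S(S(add(S(add(SSZ, Z)), mul(add(SZ, Z), add(SSSZ, Z))))))
  [14] S(S(S(S(add(add(SSZ, Z), mul(add(SZ, Z), add(SSSZ, Z)))))))
  [15] S(S(S(S(add(S(add(SZ, Z)), mul(add(SZ, Z), add(SSSZ, Z)))))))
  [16] S(S(S(S(S(add(add(SZ, Z), mul(add(SZ, Z), add(SSSZ, Z))))))))
  [17] S(S(S(S(S(add(S(add(Z, Z)), mul(add(SZ, Z), add(SSSZ, Z))))))))
  [18] S(S(S(S(S(S(add(add(Z, Z), mul(add(SZ, Z), add(SSSZ, Z)))))))))
  [19] S(S(S(S(S(S(add(Z, mul(add(SZ, Z), add(SSSZ, Z)))))))))
  [20] S(S(S(S(S(S(mul(add(SZ, Z), add(SSSZ, Z))))))))
  [21] S(S(S(S(S(S(mul(S(add(Z, Z)), add(SSSZ, Z))))))))
  [22] S(S(S(S(S(S(add(add(SSSZ, Z), mul(add(Z, Z), add(SSSZ, Z)))))))))
  [23] S(S(S(S(S(S(add(S(add(SSZ, Z)), mul(add(Z, Z), add(SSSZ, Z)))))))))
  [24] S(S(S(S(S(S(S(add(add(SSZ, Z), mul(add(Z, Z), add(SSSZ, Z))))))))))
  [25] S(S(S(S(S(S(S(add(S(add(SZ, Z)), mul(add(Z, Z), add(SSSZ, Z))))))))))
  [26] S(S(S(S(S(S(S(S(add(add(SZ, Z), mul(add(Z, Z), add(SSSZ, Z)))))))))))
  [27] S(S(S(S(S(S(S(S(add(S(add(Z, Z)), mul(add(Z, Z), add(SSSZ, Z)))))))))))
  [28] S(S(S(S(S(S(S(S(S(add(add(Z, Z), mul(add(Z, Z), add(SSSZ, Z))))))))))))
  [29] S(S(S(S(S(S(S(S(S(add(Z, mul(add(Z, Z), add(SSSZ, Z))))))))))))
  [30] S(S(S(S(S(S(S(S(S(mul(add(Z, Z), add(SSSZ, Z)))))))))))
  [31] S(S(S(S(S(S(S(S(S(mul(Z, add(SSSZ, Z)))))))))))
  [32] S^9(Z)

Answer: DIFFERENT — A ⇓ S^7(Z), B ⇓ S^9(Z)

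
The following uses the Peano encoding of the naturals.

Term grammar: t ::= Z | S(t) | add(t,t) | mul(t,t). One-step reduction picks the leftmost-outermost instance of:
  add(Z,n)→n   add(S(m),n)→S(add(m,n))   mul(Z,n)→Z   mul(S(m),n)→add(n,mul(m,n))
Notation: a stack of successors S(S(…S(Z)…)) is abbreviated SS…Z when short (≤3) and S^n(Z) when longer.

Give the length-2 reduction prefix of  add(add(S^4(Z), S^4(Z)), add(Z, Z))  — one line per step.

  start: add(add(S^4(Z), S^4(Z)), add(Z, Z))
  →1  add(S(add(SSSZ, S^4(Z))), add(Z, Z))
  →2  S(add(add(SSSZ, S^4(Z)), add(Z, Z)))

Answer: after 2 steps: S(add(add(SSSZ, S^4(Z)), add(Z, Z)))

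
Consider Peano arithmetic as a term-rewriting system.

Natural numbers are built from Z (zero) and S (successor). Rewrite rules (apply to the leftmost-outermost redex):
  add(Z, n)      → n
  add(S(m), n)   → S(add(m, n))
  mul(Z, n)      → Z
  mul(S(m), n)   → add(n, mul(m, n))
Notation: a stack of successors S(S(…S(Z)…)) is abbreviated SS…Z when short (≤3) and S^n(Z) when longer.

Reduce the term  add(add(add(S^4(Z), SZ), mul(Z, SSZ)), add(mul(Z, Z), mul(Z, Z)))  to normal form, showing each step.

  start: add(add(add(S^4(Z), SZ), mul(Z, SSZ)), add(mul(Z, Z), mul(Z, Z)))
  step 1: add(add(S(add(SSSZ, SZ)), mul(Z, SSZ)), add(mul(Z, Z), mul(Z, Z)))
  step 2: add(S(add(add(SSSZ, SZ), mul(Z, SSZ))), add(mul(Z, Z), mul(Z, Z)))
  step 3: S(add(add(add(SSSZ, SZ), mul(Z, SSZ)), add(mul(Z, Z), mul(Z, Z))))
  step 4: S(add(add(S(add(SSZ, SZ)), mul(Z, SSZ)), add(mul(Z, Z), mul(Z, Z))))
  step 5: S(add(S(add(add(SSZ, SZ), mul(Z, SSZ))), add(mul(Z, Z), mul(Z, Z))))
  step 6: S(S(add(add(add(SSZ, SZ), mul(Z, SSZ)), add(mul(Z, Z), mul(Z, Z)))))
  step 7: S(S(add(add(S(add(SZ, SZ)), mul(Z, SSZ)), add(mul(Z, Z), mul(Z, Z)))))
  step 8: S(S(add(S(add(add(SZ, SZ), mul(Z, SSZ))), add(mul(Z, Z), mul(Z, Z)))))
  step 9: S(S(S(add(add(add(SZ, SZ), mul(Z, SSZ)), add(mul(Z, Z), mul(Z, Z))))))
  step 10: S(S(S(add(add(S(add(Z, SZ)), mul(Z, SSZ)), add(mul(Z, Z), mul(Z, Z))))))
  step 11: S(S(S(add(S(add(add(Z, SZ), mul(Z, SSZ))), add(mul(Z, Z), mul(Z, Z))))))
  step 12: S(S(S(S(add(add(add(Z, SZ), mul(Z, SSZ)), add(mul(Z, Z), mul(Z, Z)))))))
  step 13: S(S(S(S(add(add(SZ, mul(Z, SSZ)), add(mul(Z, Z), mul(Z, Z)))))))
  step 14: S(S(S(S(add(S(add(Z, mul(Z, SSZ))), add(mul(Z, Z), mul(Z, Z)))))))
  step 15: S(S(S(S(S(add(add(Z, mul(Z, SSZ)), add(mul(Z, Z), mul(Z, Z))))))))
  step 16: S(S(S(S(S(add(mul(Z, SSZ), add(mul(Z, Z), mul(Z, Z))))))))
  step 17: S(S(S(S(S(add(Z, add(mul(Z, Z), mul(Z, Z))))))))
  step 18: S(S(S(S(S(add(mul(Z, Z), mul(Z, Z)))))))
  step 19: S(S(S(S(S(add(Z, mul(Z, Z)))))))
  step 20: S(S(S(S(S(mul(Z, Z))))))
  step 21: S^5(Z)

Answer: normal form = S^5(Z)  (in 21 steps)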